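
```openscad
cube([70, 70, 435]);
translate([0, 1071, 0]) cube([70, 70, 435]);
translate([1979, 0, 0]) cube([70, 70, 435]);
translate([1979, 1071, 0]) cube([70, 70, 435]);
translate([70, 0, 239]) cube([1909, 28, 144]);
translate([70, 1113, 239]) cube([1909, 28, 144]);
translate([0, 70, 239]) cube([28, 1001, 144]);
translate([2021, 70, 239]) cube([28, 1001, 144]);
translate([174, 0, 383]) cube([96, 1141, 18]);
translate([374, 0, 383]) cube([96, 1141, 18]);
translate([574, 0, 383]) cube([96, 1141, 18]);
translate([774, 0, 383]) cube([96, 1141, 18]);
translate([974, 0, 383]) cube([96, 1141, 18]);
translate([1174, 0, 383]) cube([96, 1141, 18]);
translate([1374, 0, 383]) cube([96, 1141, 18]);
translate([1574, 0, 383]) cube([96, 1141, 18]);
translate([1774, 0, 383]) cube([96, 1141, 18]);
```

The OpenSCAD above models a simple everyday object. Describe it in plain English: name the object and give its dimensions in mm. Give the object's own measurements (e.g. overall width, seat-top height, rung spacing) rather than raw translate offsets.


A bed frame 2049 mm long (x) by 1141 mm wide (y). Four 70×70 mm corner posts, 435 mm tall, at the corners of the footprint. Four rails of 28 mm thickness and 144 mm height run between adjacent posts with their undersides at z = 239 mm, their outer faces flush with the outside of the frame (the two x-running rails run between the posts' inner faces; the two y-running rails run between the posts' inner faces). 9 slats, each 96 mm wide (x) and 18 mm thick, lie across the top of the two x-running rails, running the full 1141 mm width of the frame in y; along x they sit between the end posts with a 104 mm gap after the −x posts and between neighbouring slats, leaving 109 mm before the +x posts.


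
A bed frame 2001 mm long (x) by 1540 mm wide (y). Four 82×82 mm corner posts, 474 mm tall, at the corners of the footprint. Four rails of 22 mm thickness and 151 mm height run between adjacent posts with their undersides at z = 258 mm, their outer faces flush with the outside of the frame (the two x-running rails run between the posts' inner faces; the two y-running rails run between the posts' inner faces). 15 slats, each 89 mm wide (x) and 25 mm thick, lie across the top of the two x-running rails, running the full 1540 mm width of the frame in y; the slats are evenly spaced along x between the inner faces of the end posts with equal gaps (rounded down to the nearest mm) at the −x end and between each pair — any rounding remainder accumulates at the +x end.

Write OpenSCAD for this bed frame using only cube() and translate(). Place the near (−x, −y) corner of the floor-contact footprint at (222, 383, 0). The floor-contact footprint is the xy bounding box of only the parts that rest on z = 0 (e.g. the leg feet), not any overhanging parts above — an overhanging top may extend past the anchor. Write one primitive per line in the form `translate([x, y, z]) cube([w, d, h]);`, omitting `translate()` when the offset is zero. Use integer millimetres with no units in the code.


translate([222, 383, 0]) cube([82, 82, 474]);
translate([222, 1841, 0]) cube([82, 82, 474]);
translate([2141, 383, 0]) cube([82, 82, 474]);
translate([2141, 1841, 0]) cube([82, 82, 474]);
translate([304, 383, 258]) cube([1837, 22, 151]);
translate([304, 1901, 258]) cube([1837, 22, 151]);
translate([222, 465, 258]) cube([22, 1376, 151]);
translate([2201, 465, 258]) cube([22, 1376, 151]);
translate([335, 383, 409]) cube([89, 1540, 25]);
translate([455, 383, 409]) cube([89, 1540, 25]);
translate([575, 383, 409]) cube([89, 1540, 25]);
translate([695, 383, 409]) cube([89, 1540, 25]);
translate([815, 383, 409]) cube([89, 1540, 25]);
translate([935, 383, 409]) cube([89, 1540, 25]);
translate([1055, 383, 409]) cube([89, 1540, 25]);
translate([1175, 383, 409]) cube([89, 1540, 25]);
translate([1295, 383, 409]) cube([89, 1540, 25]);
translate([1415, 383, 409]) cube([89, 1540, 25]);
translate([1535, 383, 409]) cube([89, 1540, 25]);
translate([1655, 383, 409]) cube([89, 1540, 25]);
translate([1775, 383, 409]) cube([89, 1540, 25]);
translate([1895, 383, 409]) cube([89, 1540, 25]);
translate([2015, 383, 409]) cube([89, 1540, 25]);


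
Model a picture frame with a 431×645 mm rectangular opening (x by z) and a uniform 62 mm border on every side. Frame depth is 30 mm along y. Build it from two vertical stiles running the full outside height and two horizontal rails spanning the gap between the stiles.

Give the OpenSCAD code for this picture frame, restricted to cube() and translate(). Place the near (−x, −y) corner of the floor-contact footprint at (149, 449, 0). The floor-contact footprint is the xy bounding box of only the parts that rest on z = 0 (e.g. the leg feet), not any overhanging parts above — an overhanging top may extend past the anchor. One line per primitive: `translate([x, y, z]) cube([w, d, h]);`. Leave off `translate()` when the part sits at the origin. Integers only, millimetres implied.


translate([149, 449, 0]) cube([62, 30, 769]);
translate([642, 449, 0]) cube([62, 30, 769]);
translate([211, 449, 0]) cube([431, 30, 62]);
translate([211, 449, 707]) cube([431, 30, 62]);


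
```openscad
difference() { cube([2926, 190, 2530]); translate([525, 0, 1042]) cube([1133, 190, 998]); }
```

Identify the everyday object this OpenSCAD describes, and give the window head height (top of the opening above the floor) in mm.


A wall with a window opening. The window head height is 2040 mm.

A wall with a rectangular opening subtracted — a window. Sill at z = 1042, opening 998 mm tall, so the head is at 1042 + 998 = 2040 mm.


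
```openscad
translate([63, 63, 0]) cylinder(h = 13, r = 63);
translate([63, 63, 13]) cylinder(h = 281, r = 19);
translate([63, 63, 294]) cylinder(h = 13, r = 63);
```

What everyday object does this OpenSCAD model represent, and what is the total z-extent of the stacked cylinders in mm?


A spool. The overall height is 307 mm.

Three coaxial cylinders, large–small–large — a spool. Two 13 mm flanges and a 281 mm core give 13 + 281 + 13 = 307 mm.


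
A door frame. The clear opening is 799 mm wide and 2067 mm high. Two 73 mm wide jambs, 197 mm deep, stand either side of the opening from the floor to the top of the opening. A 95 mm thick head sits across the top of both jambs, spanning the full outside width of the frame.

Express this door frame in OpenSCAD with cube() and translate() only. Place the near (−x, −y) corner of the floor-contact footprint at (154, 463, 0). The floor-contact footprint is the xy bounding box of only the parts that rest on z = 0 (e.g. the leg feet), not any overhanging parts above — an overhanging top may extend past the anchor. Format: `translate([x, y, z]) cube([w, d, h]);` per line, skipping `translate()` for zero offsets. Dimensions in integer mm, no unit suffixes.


translate([154, 463, 0]) cube([73, 197, 2067]);
translate([1026, 463, 0]) cube([73, 197, 2067]);
translate([154, 463, 2067]) cube([945, 197, 95]);


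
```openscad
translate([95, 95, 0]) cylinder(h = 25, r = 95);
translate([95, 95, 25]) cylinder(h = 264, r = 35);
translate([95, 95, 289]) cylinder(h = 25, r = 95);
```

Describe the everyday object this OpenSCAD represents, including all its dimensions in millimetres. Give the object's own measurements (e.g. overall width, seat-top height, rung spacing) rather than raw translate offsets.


A spool: two coaxial disc flanges of radius 95 mm and thickness 25 mm, joined by a core cylinder of radius 35 mm and height 264 mm. The lower flange rests on z = 0 and the three cylinders share a vertical axis.


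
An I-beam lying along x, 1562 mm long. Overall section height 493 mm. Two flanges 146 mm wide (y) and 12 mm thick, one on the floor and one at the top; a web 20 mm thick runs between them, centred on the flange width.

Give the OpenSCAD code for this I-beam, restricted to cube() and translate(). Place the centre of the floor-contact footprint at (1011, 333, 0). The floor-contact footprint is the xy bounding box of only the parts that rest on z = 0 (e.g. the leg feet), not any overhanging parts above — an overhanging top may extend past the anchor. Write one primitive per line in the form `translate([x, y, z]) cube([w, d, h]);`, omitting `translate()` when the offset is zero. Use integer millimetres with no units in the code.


translate([230, 260, 0]) cube([1562, 146, 12]);
translate([230, 323, 12]) cube([1562, 20, 469]);
translate([230, 260, 481]) cube([1562, 146, 12]);


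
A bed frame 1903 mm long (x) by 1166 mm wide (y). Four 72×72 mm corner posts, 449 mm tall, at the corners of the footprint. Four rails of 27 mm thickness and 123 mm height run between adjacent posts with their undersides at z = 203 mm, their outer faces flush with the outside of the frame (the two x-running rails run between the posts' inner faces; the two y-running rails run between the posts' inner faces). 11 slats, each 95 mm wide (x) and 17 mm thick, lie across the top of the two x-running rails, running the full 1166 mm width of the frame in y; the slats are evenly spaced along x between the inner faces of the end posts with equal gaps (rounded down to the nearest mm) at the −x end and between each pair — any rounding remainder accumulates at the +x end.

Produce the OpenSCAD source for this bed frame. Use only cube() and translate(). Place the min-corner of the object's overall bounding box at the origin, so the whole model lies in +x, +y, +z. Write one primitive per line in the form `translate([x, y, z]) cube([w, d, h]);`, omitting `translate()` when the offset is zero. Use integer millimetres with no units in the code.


// slat z = rail_z + rail_h = 203 + 123 = 326
// slat gap = ⌊(1759 − 11·95) / 12⌋ = 59
cube([72, 72, 449]);
translate([0, 1094, 0]) cube([72, 72, 449]);
translate([1831, 0, 0]) cube([72, 72, 449]);
translate([1831, 1094, 0]) cube([72, 72, 449]);
translate([72, 0, 203]) cube([1759, 27, 123]);
translate([72, 1139, 203]) cube([1759, 27, 123]);
translate([0, 72, 203]) cube([27, 1022, 123]);
translate([1876, 72, 203]) cube([27, 1022, 123]);
translate([131, 0, 326]) cube([95, 1166, 17]);
translate([285, 0, 326]) cube([95, 1166, 17]);
translate([439, 0, 326]) cube([95, 1166, 17]);
translate([593, 0, 326]) cube([95, 1166, 17]);
translate([747, 0, 326]) cube([95, 1166, 17]);
translate([901, 0, 326]) cube([95, 1166, 17]);
translate([1055, 0, 326]) cube([95, 1166, 17]);
translate([1209, 0, 326]) cube([95, 1166, 17]);
translate([1363, 0, 326]) cube([95, 1166, 17]);
translate([1517, 0, 326]) cube([95, 1166, 17]);
translate([1671, 0, 326]) cube([95, 1166, 17]);


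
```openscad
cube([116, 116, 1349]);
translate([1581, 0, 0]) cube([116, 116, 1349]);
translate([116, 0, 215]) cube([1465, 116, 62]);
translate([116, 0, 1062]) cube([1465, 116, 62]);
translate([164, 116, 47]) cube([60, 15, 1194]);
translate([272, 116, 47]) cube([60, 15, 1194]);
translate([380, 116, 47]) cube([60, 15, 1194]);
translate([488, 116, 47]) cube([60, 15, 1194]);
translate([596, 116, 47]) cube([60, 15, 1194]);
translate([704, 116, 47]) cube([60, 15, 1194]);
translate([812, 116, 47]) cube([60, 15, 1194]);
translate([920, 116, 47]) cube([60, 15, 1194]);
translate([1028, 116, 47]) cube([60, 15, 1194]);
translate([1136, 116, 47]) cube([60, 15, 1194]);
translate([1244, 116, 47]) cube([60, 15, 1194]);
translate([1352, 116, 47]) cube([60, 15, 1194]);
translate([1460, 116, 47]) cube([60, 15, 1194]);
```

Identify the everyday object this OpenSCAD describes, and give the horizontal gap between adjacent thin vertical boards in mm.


A fence section. The picket gap is 48 mm.

Two posts, two rails, 13 pickets — a fence section. Span 1465 mm holds 13 pickets of 60 mm with 14 equal gaps: ⌊(1465 − 13·60) / 14⌋ = 48 mm.


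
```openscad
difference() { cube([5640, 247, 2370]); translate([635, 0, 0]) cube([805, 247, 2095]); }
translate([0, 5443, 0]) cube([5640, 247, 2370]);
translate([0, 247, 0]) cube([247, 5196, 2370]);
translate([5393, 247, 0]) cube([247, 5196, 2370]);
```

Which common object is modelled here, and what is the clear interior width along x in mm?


A single room. The interior width is 5146 mm.

Four walls enclosing a rectangle with a door in the front wall — a room. Outside width 5640 minus two 247 mm walls gives 5146 mm.


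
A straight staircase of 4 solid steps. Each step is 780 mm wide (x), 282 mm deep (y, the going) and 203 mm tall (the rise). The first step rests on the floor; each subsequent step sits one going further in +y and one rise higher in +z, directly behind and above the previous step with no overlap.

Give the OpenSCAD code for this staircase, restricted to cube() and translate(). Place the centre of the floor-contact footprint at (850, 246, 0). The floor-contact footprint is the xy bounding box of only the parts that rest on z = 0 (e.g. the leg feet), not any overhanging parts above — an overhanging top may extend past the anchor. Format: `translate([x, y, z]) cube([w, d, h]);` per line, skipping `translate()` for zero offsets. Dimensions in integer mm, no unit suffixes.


translate([460, 105, 0]) cube([780, 282, 203]);
translate([460, 387, 203]) cube([780, 282, 203]);
translate([460, 669, 406]) cube([780, 282, 203]);
translate([460, 951, 609]) cube([780, 282, 203]);


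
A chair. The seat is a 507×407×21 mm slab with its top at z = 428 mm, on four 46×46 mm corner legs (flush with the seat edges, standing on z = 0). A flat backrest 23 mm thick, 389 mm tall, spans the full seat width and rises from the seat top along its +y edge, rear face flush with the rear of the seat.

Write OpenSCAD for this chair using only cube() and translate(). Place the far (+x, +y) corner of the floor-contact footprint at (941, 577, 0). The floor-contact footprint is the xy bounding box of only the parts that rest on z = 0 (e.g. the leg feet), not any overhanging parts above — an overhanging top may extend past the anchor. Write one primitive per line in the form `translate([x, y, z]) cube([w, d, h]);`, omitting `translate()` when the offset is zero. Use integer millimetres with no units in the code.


translate([434, 170, 407]) cube([507, 407, 21]);
translate([434, 170, 0]) cube([46, 46, 407]);
translate([895, 170, 0]) cube([46, 46, 407]);
translate([434, 531, 0]) cube([46, 46, 407]);
translate([895, 531, 0]) cube([46, 46, 407]);
translate([434, 554, 428]) cube([507, 23, 389]);


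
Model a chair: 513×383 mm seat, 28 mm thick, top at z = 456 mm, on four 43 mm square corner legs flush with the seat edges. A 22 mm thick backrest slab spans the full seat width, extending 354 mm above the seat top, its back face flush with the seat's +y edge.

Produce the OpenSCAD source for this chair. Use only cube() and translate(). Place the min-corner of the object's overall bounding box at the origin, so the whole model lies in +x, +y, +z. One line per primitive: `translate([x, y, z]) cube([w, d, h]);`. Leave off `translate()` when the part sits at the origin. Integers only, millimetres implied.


translate([0, 0, 428]) cube([513, 383, 28]);
cube([43, 43, 428]);
translate([470, 0, 0]) cube([43, 43, 428]);
translate([0, 340, 0]) cube([43, 43, 428]);
translate([470, 340, 0]) cube([43, 43, 428]);
translate([0, 361, 456]) cube([513, 22, 354]);


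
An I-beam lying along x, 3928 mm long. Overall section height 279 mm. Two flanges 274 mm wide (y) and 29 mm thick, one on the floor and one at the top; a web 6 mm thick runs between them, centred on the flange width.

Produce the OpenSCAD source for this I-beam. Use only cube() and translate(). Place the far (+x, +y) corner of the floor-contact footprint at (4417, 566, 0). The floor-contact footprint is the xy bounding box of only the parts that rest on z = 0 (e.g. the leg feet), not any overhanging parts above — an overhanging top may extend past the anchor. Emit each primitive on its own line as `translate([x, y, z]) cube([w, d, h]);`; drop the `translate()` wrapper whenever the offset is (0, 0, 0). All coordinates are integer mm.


translate([489, 292, 0]) cube([3928, 274, 29]);
translate([489, 426, 29]) cube([3928, 6, 221]);
translate([489, 292, 250]) cube([3928, 274, 29]);


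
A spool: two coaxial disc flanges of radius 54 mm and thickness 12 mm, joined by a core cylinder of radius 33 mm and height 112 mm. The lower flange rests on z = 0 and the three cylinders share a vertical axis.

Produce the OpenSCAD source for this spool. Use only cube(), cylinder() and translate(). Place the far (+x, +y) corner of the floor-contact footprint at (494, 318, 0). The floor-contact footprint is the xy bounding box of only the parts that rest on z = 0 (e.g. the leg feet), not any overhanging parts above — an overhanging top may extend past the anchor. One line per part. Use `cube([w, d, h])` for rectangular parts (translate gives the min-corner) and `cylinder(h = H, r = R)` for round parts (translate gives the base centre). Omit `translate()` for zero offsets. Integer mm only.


translate([440, 264, 0]) cylinder(h = 12, r = 54);
translate([440, 264, 12]) cylinder(h = 112, r = 33);
translate([440, 264, 124]) cylinder(h = 12, r = 54);


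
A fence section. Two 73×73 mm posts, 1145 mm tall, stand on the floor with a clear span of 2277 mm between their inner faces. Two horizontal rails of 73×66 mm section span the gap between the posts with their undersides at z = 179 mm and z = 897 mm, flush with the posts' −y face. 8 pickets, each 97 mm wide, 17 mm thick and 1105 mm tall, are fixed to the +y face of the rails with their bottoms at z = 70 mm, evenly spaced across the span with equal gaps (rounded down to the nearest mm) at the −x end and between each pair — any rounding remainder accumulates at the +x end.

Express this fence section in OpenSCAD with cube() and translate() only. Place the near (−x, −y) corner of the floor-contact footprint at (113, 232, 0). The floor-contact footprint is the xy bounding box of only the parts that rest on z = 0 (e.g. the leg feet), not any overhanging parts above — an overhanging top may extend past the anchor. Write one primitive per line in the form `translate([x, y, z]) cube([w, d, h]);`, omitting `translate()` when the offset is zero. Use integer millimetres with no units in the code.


translate([113, 232, 0]) cube([73, 73, 1145]);
translate([2463, 232, 0]) cube([73, 73, 1145]);
translate([186, 232, 179]) cube([2277, 73, 66]);
translate([186, 232, 897]) cube([2277, 73, 66]);
translate([352, 305, 70]) cube([97, 17, 1105]);
translate([615, 305, 70]) cube([97, 17, 1105]);
translate([878, 305, 70]) cube([97, 17, 1105]);
translate([1141, 305, 70]) cube([97, 17, 1105]);
translate([1404, 305, 70]) cube([97, 17, 1105]);
translate([1667, 305, 70]) cube([97, 17, 1105]);
translate([1930, 305, 70]) cube([97, 17, 1105]);
translate([2193, 305, 70]) cube([97, 17, 1105]);


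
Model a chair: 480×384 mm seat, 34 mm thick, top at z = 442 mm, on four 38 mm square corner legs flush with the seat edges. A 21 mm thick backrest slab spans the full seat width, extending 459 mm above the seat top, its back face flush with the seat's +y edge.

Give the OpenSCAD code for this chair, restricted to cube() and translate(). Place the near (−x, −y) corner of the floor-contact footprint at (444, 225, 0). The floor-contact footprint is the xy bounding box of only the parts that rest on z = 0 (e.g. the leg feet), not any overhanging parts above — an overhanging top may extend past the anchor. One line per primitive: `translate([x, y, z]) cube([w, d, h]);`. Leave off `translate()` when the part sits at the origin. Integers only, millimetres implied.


// leg_h = 442 - 34 = 408
translate([444, 225, 408]) cube([480, 384, 34]);
translate([444, 225, 0]) cube([38, 38, 408]);
translate([886, 225, 0]) cube([38, 38, 408]);
translate([444, 571, 0]) cube([38, 38, 408]);
translate([886, 571, 0]) cube([38, 38, 408]);
translate([444, 588, 442]) cube([480, 21, 459]);


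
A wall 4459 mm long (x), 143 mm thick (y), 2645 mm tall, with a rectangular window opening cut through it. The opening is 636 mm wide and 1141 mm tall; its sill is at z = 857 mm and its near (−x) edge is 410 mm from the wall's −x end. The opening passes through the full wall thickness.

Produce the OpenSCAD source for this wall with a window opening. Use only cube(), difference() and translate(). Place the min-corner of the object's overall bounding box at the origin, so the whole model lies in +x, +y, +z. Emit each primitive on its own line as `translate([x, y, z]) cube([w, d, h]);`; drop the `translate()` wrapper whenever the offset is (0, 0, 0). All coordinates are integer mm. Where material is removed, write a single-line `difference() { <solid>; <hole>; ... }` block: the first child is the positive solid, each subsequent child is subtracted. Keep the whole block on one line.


difference() { cube([4459, 143, 2645]); translate([410, 0, 857]) cube([636, 143, 1141]); }


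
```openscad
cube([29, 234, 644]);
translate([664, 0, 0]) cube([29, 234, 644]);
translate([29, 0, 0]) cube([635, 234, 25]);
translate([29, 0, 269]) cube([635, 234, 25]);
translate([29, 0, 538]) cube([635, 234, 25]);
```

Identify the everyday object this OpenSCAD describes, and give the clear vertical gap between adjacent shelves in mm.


A bookshelf. The clear shelf gap is 244 mm.

Two tall side panels with 3 horizontal boards between them — a bookshelf. The first two shelf undersides are at z = 0 and z = 269; with shelf thickness 25, the clear gap is 269 − 0 − 25 = 244 mm.


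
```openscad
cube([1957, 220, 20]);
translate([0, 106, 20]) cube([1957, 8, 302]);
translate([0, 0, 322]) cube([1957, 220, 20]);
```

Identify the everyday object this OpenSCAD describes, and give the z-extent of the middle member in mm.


An I-beam. The web height is 302 mm.

Two wide flanges with a thin centred web — an I-beam. Overall 342 mm minus two 20 mm flanges gives a web of 342 − 2·20 = 302 mm.


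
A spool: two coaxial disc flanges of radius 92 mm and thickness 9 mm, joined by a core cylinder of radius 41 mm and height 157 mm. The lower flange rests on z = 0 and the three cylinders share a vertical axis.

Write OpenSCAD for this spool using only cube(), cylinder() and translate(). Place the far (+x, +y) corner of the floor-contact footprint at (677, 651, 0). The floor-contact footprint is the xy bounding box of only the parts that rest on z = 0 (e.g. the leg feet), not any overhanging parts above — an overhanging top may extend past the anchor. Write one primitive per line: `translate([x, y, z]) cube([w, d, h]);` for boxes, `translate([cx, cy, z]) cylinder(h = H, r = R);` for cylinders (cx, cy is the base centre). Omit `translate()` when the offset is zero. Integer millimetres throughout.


translate([585, 559, 0]) cylinder(h = 9, r = 92);
translate([585, 559, 9]) cylinder(h = 157, r = 41);
translate([585, 559, 166]) cylinder(h = 9, r = 92);


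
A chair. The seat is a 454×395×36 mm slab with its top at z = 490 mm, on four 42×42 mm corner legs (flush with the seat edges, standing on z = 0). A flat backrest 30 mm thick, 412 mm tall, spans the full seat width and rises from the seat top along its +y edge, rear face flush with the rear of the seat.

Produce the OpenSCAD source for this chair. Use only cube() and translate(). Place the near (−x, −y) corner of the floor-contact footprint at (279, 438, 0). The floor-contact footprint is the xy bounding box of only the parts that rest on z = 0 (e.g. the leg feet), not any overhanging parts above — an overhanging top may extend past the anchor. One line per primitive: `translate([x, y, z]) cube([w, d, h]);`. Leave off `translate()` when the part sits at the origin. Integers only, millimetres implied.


translate([279, 438, 454]) cube([454, 395, 36]);
translate([279, 438, 0]) cube([42, 42, 454]);
translate([691, 438, 0]) cube([42, 42, 454]);
translate([279, 791, 0]) cube([42, 42, 454]);
translate([691, 791, 0]) cube([42, 42, 454]);
translate([279, 803, 490]) cube([454, 30, 412]);


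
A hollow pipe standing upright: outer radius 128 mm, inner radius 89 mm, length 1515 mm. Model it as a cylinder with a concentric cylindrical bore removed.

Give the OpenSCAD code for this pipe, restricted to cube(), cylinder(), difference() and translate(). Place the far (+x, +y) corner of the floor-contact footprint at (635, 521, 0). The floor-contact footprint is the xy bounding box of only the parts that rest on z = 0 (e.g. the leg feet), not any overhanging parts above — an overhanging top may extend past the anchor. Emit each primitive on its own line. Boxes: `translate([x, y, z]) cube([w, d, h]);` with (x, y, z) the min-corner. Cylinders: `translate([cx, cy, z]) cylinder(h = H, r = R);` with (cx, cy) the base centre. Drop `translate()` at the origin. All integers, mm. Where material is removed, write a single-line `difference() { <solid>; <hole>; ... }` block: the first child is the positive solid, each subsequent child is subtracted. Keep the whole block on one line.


difference() { translate([507, 393, 0]) cylinder(h = 1515, r = 128); translate([507, 393, 0]) cylinder(h = 1515, r = 89); }


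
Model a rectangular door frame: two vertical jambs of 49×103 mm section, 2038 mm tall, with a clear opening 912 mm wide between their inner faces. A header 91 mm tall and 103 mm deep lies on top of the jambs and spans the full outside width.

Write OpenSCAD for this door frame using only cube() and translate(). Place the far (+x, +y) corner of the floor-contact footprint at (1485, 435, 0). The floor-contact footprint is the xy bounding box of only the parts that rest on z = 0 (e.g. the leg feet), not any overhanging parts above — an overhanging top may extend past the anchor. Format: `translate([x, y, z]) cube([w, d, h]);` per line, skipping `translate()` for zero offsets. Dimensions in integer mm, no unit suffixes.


translate([475, 332, 0]) cube([49, 103, 2038]);
translate([1436, 332, 0]) cube([49, 103, 2038]);
translate([475, 332, 2038]) cube([1010, 103, 91]);


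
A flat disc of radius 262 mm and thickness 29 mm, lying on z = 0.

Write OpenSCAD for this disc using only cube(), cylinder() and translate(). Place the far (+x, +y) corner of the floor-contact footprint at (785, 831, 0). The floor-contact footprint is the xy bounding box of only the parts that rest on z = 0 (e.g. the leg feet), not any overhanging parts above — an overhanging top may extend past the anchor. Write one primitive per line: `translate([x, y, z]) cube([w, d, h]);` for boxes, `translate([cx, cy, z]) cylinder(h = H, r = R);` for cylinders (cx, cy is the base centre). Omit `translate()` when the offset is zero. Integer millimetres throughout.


translate([523, 569, 0]) cylinder(h = 29, r = 262);


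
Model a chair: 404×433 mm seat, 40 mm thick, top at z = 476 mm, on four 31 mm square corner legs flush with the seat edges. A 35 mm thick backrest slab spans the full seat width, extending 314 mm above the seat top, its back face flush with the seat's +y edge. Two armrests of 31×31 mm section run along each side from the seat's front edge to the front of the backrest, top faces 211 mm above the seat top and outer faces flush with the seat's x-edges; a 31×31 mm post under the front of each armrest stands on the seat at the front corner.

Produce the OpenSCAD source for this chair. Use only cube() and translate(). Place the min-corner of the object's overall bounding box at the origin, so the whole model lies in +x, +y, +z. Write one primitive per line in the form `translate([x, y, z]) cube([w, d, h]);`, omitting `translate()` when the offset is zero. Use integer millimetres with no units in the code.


translate([0, 0, 436]) cube([404, 433, 40]);
cube([31, 31, 436]);
translate([373, 0, 0]) cube([31, 31, 436]);
translate([0, 402, 0]) cube([31, 31, 436]);
translate([373, 402, 0]) cube([31, 31, 436]);
translate([0, 398, 476]) cube([404, 35, 314]);
translate([0, 0, 656]) cube([31, 398, 31]);
translate([373, 0, 656]) cube([31, 398, 31]);
translate([0, 0, 476]) cube([31, 31, 180]);
translate([373, 0, 476]) cube([31, 31, 180]);


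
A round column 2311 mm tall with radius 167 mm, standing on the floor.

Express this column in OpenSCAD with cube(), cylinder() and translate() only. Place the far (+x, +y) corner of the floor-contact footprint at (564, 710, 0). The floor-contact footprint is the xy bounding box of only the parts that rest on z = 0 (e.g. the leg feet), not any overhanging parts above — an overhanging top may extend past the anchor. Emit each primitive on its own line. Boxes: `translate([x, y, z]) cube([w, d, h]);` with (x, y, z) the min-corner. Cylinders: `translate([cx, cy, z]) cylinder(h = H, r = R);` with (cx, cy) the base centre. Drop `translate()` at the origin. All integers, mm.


translate([397, 543, 0]) cylinder(h = 2311, r = 167);


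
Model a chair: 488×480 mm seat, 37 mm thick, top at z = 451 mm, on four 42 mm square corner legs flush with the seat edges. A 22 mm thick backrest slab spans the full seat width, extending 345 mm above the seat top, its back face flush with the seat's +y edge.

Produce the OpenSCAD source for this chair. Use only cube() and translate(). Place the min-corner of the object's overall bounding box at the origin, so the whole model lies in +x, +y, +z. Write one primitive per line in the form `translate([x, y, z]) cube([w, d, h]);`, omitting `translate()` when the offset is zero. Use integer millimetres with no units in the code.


translate([0, 0, 414]) cube([488, 480, 37]);
cube([42, 42, 414]);
translate([446, 0, 0]) cube([42, 42, 414]);
translate([0, 438, 0]) cube([42, 42, 414]);
translate([446, 438, 0]) cube([42, 42, 414]);
translate([0, 458, 451]) cube([488, 22, 345]);


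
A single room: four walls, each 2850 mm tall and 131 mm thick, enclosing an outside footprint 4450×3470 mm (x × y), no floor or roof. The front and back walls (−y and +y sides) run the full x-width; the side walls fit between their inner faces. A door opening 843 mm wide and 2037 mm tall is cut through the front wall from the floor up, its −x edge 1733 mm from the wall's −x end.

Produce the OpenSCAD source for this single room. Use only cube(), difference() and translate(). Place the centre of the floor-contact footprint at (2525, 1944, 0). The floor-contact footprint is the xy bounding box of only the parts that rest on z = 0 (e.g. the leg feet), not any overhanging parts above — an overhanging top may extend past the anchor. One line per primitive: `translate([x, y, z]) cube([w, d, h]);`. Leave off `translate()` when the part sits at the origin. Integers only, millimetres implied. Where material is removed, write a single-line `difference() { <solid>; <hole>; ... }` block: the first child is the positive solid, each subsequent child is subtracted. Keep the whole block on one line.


difference() { translate([300, 209, 0]) cube([4450, 131, 2850]); translate([2033, 209, 0]) cube([843, 131, 2037]); }
translate([300, 3548, 0]) cube([4450, 131, 2850]);
translate([300, 340, 0]) cube([131, 3208, 2850]);
translate([4619, 340, 0]) cube([131, 3208, 2850]);


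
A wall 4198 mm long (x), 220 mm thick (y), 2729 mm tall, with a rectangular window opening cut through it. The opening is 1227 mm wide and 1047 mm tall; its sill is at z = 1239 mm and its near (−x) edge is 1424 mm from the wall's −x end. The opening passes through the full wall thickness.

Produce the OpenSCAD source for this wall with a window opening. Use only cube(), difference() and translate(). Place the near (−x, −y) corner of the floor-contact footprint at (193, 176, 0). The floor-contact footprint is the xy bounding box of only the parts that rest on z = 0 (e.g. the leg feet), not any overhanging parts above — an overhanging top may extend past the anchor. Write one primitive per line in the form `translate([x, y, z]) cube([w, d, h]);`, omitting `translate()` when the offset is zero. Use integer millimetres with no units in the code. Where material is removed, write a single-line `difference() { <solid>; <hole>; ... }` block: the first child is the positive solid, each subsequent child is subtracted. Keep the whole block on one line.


difference() { translate([193, 176, 0]) cube([4198, 220, 2729]); translate([1617, 176, 1239]) cube([1227, 220, 1047]); }


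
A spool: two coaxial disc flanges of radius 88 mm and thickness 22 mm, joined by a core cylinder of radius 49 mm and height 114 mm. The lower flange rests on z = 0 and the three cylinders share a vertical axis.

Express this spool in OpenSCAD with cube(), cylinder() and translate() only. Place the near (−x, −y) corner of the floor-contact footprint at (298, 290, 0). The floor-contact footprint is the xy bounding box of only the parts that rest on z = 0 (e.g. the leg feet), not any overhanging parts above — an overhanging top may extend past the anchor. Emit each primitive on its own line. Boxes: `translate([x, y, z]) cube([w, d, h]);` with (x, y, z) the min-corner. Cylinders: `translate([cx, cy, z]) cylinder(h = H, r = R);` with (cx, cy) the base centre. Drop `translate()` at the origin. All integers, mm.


translate([386, 378, 0]) cylinder(h = 22, r = 88);
translate([386, 378, 22]) cylinder(h = 114, r = 49);
translate([386, 378, 136]) cylinder(h = 22, r = 88);


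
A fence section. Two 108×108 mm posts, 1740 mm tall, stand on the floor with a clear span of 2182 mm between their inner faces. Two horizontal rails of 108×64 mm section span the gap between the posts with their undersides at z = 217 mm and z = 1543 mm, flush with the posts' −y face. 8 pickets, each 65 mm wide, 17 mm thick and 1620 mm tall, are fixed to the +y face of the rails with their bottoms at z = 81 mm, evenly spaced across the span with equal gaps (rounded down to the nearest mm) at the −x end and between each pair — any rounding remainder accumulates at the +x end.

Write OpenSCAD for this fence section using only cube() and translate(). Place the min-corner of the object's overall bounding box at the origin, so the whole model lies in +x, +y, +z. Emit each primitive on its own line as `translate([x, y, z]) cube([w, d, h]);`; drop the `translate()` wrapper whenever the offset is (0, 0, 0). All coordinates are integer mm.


cube([108, 108, 1740]);
translate([2290, 0, 0]) cube([108, 108, 1740]);
translate([108, 0, 217]) cube([2182, 108, 64]);
translate([108, 0, 1543]) cube([2182, 108, 64]);
translate([292, 108, 81]) cube([65, 17, 1620]);
translate([541, 108, 81]) cube([65, 17, 1620]);
translate([790, 108, 81]) cube([65, 17, 1620]);
translate([1039, 108, 81]) cube([65, 17, 1620]);
translate([1288, 108, 81]) cube([65, 17, 1620]);
translate([1537, 108, 81]) cube([65, 17, 1620]);
translate([1786, 108, 81]) cube([65, 17, 1620]);
translate([2035, 108, 81]) cube([65, 17, 1620]);


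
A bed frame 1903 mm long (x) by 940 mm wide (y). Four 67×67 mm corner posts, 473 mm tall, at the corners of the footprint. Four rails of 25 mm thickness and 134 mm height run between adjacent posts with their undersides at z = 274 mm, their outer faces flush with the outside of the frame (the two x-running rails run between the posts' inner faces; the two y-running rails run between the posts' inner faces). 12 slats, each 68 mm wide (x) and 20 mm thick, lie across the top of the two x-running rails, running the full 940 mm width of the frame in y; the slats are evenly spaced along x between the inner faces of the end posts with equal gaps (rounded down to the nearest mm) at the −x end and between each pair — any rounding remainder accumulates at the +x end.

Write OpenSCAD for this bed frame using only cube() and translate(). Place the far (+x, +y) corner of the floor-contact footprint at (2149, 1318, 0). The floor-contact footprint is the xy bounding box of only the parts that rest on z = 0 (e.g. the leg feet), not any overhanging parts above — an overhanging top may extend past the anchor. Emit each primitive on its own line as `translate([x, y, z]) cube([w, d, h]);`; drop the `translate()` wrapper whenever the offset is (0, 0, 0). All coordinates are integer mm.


// slat z = rail_z + rail_h = 274 + 134 = 408
// slat gap = ⌊(1769 − 12·68) / 13⌋ = 73
translate([246, 378, 0]) cube([67, 67, 473]);
translate([246, 1251, 0]) cube([67, 67, 473]);
translate([2082, 378, 0]) cube([67, 67, 473]);
translate([2082, 1251, 0]) cube([67, 67, 473]);
translate([313, 378, 274]) cube([1769, 25, 134]);
translate([313, 1293, 274]) cube([1769, 25, 134]);
translate([246, 445, 274]) cube([25, 806, 134]);
translate([2124, 445, 274]) cube([25, 806, 134]);
translate([386, 378, 408]) cube([68, 940, 20]);
translate([527, 378, 408]) cube([68, 940, 20]);
translate([668, 378, 408]) cube([68, 940, 20]);
translate([809, 378, 408]) cube([68, 940, 20]);
translate([950, 378, 408]) cube([68, 940, 20]);
translate([1091, 378, 408]) cube([68, 940, 20]);
translate([1232, 378, 408]) cube([68, 940, 20]);
translate([1373, 378, 408]) cube([68, 940, 20]);
translate([1514, 378, 408]) cube([68, 940, 20]);
translate([1655, 378, 408]) cube([68, 940, 20]);
translate([1796, 378, 408]) cube([68, 940, 20]);
translate([1937, 378, 408]) cube([68, 940, 20]);


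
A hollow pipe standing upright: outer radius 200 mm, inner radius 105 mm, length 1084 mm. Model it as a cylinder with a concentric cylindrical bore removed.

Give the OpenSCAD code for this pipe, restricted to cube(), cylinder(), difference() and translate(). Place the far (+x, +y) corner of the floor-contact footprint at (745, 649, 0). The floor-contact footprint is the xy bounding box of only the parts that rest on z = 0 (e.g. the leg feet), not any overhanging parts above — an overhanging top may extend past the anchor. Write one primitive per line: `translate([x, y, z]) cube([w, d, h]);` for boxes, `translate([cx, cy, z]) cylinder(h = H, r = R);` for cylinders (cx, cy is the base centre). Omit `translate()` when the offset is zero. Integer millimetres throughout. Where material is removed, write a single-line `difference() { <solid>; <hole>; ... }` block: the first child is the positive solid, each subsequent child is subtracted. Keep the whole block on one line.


difference() { translate([545, 449, 0]) cylinder(h = 1084, r = 200); translate([545, 449, 0]) cylinder(h = 1084, r = 105); }


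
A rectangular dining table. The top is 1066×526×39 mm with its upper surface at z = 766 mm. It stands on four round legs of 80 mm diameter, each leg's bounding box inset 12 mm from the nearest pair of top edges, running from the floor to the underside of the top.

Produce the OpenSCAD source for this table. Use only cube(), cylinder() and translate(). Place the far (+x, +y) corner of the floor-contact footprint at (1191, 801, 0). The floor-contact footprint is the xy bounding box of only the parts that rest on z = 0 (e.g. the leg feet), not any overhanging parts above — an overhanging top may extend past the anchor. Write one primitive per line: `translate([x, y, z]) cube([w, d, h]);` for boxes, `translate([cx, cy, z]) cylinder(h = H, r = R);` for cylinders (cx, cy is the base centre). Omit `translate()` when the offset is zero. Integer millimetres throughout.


// leg_h = 766 - 39 = 727
translate([137, 287, 727]) cube([1066, 526, 39]);
translate([189, 339, 0]) cylinder(h = 727, r = 40);
translate([1151, 339, 0]) cylinder(h = 727, r = 40);
translate([189, 761, 0]) cylinder(h = 727, r = 40);
translate([1151, 761, 0]) cylinder(h = 727, r = 40);


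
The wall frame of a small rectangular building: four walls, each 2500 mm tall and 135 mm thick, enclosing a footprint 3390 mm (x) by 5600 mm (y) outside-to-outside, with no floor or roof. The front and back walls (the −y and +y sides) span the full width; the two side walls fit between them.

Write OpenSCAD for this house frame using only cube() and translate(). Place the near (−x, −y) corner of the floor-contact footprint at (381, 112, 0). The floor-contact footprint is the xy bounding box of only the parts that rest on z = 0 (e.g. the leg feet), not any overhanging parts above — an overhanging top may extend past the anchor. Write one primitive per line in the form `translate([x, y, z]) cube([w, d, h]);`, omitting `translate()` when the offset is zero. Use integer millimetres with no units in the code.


translate([381, 112, 0]) cube([3390, 135, 2500]);
translate([381, 5577, 0]) cube([3390, 135, 2500]);
translate([381, 247, 0]) cube([135, 5330, 2500]);
translate([3636, 247, 0]) cube([135, 5330, 2500]);
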